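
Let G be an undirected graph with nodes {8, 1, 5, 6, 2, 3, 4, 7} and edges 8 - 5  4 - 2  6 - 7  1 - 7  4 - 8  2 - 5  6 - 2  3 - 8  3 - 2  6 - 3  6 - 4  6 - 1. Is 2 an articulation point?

Deleting 2 leaves 1 component (was 1) (its neighbors 3, 4, 5, 6 remain connected to each other), so 2 is not a cut vertex.

No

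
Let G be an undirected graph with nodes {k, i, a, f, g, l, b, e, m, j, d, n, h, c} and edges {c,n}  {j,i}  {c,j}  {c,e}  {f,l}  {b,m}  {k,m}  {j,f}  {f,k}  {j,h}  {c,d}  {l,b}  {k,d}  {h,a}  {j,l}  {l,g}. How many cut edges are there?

6

The edges on the cycle c-j-f-k-d-c are not bridges since each lies on that cycle.
But removing h - j disconnects h from j; removing n - c disconnects n from c; removing j - i disconnects j from i; removing e - c disconnects e from c — these are bridges.
In total 6 edges are bridges.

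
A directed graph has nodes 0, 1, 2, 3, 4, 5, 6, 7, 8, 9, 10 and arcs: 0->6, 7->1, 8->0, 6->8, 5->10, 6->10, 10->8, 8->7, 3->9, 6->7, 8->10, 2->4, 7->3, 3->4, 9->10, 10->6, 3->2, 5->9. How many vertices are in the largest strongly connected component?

7

{0, 3, 6, 7, 8, 9, 10} are all mutually reachable — one SCC of size 7.
{1} is an SCC by itself.
{5} is an SCC by itself.
{2} is an SCC by itself.
{4} is an SCC by itself.
The largest has 7 vertices.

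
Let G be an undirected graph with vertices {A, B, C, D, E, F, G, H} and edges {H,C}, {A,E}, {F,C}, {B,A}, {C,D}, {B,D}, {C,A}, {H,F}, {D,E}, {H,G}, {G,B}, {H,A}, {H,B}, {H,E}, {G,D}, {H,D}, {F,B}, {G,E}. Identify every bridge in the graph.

The edges on the cycle H-G-B-H are not bridges since each lies on that cycle.
Every edge lies on some cycle, so there are no bridges.

none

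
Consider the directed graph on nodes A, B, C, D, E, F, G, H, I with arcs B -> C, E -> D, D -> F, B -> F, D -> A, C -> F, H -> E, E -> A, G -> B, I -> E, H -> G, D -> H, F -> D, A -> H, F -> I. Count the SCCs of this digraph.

{A, B, C, D, E, F, G, H, I} are all mutually reachable — one SCC of size 9.
That gives 1 strongly connected component.

1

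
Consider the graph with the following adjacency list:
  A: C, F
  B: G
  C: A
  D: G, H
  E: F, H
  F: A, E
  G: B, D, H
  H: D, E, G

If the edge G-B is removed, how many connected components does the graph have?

2

Before removal there is 1 component.
G-B is a bridge — removing it separates G's side from B's side.
After removal: 2 components.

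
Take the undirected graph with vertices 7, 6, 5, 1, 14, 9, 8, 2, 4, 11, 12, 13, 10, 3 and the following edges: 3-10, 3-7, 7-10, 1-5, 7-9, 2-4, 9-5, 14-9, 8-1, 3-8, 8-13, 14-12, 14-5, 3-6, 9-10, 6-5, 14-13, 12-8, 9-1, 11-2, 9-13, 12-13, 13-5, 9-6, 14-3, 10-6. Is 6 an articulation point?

Deleting 6 leaves 2 components (was 2), so 6 is not a cut vertex.

No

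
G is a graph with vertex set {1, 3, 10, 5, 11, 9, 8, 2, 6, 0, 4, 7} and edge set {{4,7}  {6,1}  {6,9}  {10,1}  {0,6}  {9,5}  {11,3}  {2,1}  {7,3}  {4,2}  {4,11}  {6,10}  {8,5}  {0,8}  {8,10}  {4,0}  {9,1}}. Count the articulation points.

Removing 4 increases the component count from 1 to 2, so 4 is a cut vertex.
By contrast removing 6 leaves 1 component; it is not a cut vertex. No other vertex is a cut vertex either.

1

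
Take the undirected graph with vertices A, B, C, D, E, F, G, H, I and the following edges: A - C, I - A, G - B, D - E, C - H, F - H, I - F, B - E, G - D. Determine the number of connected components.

2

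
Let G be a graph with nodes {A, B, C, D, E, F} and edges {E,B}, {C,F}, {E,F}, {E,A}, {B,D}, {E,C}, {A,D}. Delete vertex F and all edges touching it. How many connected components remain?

With F gone, the remaining components are: {A, B, C, D, E}.
That is 1 component.

1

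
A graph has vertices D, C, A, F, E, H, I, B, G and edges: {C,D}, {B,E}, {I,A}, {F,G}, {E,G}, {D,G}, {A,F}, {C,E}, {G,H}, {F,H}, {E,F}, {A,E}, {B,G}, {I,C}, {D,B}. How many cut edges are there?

0

The edges on the cycle I-A-F-E-B-D-C-I are not bridges since each lies on that cycle.
Every edge lies on some cycle, so there are no bridges.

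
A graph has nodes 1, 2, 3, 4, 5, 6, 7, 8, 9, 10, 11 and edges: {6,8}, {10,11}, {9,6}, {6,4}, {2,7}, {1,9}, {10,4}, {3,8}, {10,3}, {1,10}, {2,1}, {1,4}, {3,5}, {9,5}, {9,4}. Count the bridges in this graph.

The edges on the cycle 1-10-3-8-6-9-1 are not bridges since each lies on that cycle.
But removing 2—7 disconnects 2 from 7; removing 2—1 disconnects 2 from 1; removing 11—10 disconnects 11 from 10 — these are bridges.
That makes 3 bridges.

3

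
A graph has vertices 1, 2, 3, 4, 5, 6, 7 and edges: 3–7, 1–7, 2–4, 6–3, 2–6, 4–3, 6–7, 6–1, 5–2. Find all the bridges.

2-5

The edges on the cycle 2-6-1-7-3-4-2 are not bridges since each lies on that cycle.
But removing 5–2 disconnects 5 from 2 — this is a bridge.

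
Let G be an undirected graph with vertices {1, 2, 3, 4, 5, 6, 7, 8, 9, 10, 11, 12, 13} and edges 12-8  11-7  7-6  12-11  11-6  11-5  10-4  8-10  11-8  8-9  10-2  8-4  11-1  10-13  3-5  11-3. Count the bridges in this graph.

4

The edges on the cycle 11-7-6-11 are not bridges since each lies on that cycle.
But removing 9-8 disconnects 9 from 8; removing 1-11 disconnects 1 from 11; removing 10-2 disconnects 10 from 2; removing 10-13 disconnects 10 from 13 — these are bridges.
That makes 4 bridges.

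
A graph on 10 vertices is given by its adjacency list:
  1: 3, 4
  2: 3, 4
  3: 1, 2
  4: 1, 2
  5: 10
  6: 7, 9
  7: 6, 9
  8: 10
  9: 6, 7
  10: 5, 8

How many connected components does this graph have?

Starting from 5 we can reach 5, 8, 10. That is one component of size 3.
Starting from 6 we can reach 6, 7, 9. That is one component of size 3.
Starting from 1 we can reach 1, 2, 3, 4. That is one component of size 4.
Total: 3 components.

3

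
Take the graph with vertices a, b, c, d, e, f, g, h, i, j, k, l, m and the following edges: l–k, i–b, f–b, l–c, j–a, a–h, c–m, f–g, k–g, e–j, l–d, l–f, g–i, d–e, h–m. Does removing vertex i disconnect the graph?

No

Deleting i leaves 1 component (was 1) (its neighbors b, g remain connected to each other), so i is not a cut vertex.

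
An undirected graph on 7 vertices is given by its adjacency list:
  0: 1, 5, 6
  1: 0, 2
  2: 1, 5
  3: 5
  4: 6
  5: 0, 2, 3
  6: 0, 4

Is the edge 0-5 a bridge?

After removing 0-5, the path 0-1-2-5 still connects them, so the edge is not a bridge.

No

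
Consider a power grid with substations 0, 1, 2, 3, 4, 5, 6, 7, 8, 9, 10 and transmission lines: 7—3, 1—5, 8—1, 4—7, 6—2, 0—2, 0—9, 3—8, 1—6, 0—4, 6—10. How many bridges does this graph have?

3

The edges on the cycle 0-4-7-3-8-1-6-2-0 are not bridges since each lies on that cycle.
But removing 5—1 disconnects 5 from 1; removing 10—6 disconnects 10 from 6; removing 0—9 disconnects 0 from 9 — these are bridges.
That makes 3 bridges.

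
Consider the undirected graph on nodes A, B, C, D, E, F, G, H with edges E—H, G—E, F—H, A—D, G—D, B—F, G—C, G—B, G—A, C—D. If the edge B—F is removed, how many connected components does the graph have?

B and F are still connected via B-G-E-H-F, so the component count stays at 1.

1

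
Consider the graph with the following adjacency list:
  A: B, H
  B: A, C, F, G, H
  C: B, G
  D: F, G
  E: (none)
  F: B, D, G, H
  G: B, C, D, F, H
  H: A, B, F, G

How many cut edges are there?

The edges on the cycle H-G-D-F-H are not bridges since each lies on that cycle.
Every edge lies on some cycle, so there are no bridges.

0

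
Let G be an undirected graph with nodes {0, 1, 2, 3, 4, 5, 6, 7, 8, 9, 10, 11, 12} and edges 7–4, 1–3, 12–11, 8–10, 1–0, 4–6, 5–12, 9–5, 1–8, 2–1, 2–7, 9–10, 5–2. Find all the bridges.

The edges on the cycle 9-5-2-1-8-10-9 are not bridges since each lies on that cycle.
But removing 5–12 disconnects 5 from 12; removing 7–4 disconnects 7 from 4; removing 1–3 disconnects 1 from 3; removing 11–12 disconnects 11 from 12 — these are bridges.
In total 7 edges are bridges.

0-1, 1-3, 11-12, 12-5, 2-7, 4-6, 4-7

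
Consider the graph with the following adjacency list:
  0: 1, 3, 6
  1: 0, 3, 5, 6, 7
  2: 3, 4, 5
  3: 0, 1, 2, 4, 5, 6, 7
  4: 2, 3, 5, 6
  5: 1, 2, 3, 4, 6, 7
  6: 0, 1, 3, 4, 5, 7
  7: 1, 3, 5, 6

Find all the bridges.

The edges on the cycle 1-5-7-1 are not bridges since each lies on that cycle.
Every edge lies on some cycle, so there are no bridges.

none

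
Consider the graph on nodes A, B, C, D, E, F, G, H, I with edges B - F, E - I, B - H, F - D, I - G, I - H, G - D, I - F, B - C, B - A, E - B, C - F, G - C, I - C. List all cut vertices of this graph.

B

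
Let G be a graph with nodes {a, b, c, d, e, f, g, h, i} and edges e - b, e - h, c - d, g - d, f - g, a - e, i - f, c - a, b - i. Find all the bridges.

The edges on the cycle c-a-e-b-i-f-g-d-c are not bridges since each lies on that cycle.
But removing h - e disconnects h from e — this is a bridge.

e-h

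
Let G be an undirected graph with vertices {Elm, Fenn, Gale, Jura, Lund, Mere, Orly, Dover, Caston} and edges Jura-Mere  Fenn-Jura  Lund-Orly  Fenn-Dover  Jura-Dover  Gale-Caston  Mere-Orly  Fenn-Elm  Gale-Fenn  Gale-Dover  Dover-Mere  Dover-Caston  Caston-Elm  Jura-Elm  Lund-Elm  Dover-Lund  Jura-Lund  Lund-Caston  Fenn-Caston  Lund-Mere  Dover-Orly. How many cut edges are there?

0

The edges on the cycle Jura-Dover-Mere-Lund-Jura are not bridges since each lies on that cycle.
Every edge lies on some cycle, so there are no bridges.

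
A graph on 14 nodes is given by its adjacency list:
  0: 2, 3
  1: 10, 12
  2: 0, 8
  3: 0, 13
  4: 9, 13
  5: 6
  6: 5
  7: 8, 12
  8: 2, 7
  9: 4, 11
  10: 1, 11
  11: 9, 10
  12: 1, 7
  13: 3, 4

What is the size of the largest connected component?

12

Starting from 5 we can reach 5, 6. That is one component of size 2.
Starting from 0 we can reach 0, 1, 2, 3, 4, 7, 8, 9, 10, 11, 12, 13. That is one component of size 12.
The largest has 12 vertices.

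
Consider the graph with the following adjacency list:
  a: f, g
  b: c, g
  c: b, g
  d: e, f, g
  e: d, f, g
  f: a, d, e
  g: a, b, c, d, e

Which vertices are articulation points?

g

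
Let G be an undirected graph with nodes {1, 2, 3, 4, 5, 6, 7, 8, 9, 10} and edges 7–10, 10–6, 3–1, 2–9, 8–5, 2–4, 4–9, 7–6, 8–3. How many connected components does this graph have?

3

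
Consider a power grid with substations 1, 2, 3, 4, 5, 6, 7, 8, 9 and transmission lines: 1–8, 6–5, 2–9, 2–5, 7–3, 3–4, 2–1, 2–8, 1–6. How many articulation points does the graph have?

2

Removing 2 increases the component count from 2 to 3, so 2 is a cut vertex.
Removing 3 increases the component count from 2 to 3, so 3 is a cut vertex.
By contrast removing 1 leaves 2 components; it is not a cut vertex. No other vertex is a cut vertex either.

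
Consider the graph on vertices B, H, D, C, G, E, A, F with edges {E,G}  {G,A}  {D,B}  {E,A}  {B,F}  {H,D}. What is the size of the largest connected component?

C is isolated — a component by itself.
Starting from A we can reach A, E, G. That is one component of size 3.
Starting from B we can reach B, D, F, H. That is one component of size 4.
The largest has 4 vertices.

4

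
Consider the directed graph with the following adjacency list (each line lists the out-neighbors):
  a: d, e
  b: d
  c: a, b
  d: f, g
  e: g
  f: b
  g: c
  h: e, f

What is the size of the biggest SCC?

7

{a, b, c, d, e, f, g} are all mutually reachable — one SCC of size 7.
{h} is an SCC by itself.
The largest has 7 vertices.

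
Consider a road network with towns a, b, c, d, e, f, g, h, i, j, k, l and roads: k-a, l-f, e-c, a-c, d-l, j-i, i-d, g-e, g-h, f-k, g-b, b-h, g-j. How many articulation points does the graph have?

1

Removing g increases the component count from 1 to 2, so g is a cut vertex.
By contrast removing h leaves 1 component; it is not a cut vertex. No other vertex is a cut vertex either.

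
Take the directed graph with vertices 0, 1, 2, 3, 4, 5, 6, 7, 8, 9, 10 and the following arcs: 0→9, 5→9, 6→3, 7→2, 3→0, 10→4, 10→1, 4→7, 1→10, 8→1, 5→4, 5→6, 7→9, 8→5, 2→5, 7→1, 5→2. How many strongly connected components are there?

{1, 2, 4, 5, 7, 10} are all mutually reachable — one SCC of size 6.
{9} is an SCC by itself.
{8} is an SCC by itself.
{3} is an SCC by itself.
{0} is an SCC by itself.
(and 1 more singleton SCC)
That gives 6 strongly connected components.

6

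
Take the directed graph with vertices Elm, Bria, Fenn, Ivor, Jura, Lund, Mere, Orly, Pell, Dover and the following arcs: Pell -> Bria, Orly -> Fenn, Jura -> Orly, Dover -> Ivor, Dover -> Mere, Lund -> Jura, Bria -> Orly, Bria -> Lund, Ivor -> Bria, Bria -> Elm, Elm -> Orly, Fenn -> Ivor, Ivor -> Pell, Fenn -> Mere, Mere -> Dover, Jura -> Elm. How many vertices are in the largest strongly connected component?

10

{Elm, Bria, Fenn, Ivor, Jura, Lund, Mere, Orly, Pell, Dover} are all mutually reachable — one SCC of size 10.
The largest has 10 vertices.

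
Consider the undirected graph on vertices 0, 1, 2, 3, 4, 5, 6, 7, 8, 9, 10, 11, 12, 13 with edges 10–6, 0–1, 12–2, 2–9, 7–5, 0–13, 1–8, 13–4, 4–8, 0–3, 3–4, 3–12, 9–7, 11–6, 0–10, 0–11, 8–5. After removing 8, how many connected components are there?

1

With 8 gone, the remaining components are: {0, 1, 2, 3, 4, 5, 6, 7, 9, 10, 11, 12, 13}.
That is 1 component.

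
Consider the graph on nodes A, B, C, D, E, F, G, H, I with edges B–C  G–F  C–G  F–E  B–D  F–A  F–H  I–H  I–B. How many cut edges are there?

The edges on the cycle I-B-C-G-F-H-I are not bridges since each lies on that cycle.
But removing B–D disconnects B from D; removing E–F disconnects E from F; removing F–A disconnects F from A — these are bridges.
That makes 3 bridges.

3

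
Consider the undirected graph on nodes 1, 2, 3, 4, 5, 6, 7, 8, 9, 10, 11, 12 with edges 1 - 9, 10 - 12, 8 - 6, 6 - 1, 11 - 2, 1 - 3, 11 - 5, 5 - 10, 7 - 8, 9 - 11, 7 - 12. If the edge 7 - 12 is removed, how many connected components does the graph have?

2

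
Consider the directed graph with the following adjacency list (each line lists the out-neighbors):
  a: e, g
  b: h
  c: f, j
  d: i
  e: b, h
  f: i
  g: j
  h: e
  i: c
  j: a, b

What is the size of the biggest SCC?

{c, f, i} are all mutually reachable — one SCC of size 3.
{b, e, h} are all mutually reachable — one SCC of size 3.
{a, g, j} are all mutually reachable — one SCC of size 3.
{d} is an SCC by itself.
The largest has 3 vertices.

3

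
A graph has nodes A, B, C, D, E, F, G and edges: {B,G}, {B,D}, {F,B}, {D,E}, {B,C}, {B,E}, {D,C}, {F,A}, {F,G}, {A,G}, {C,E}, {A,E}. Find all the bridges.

none

The edges on the cycle F-A-E-B-F are not bridges since each lies on that cycle.
Every edge lies on some cycle, so there are no bridges.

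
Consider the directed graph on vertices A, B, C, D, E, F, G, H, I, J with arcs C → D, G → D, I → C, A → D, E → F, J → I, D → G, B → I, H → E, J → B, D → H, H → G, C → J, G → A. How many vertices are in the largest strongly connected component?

4

{B, C, I, J} are all mutually reachable — one SCC of size 4.
{A, D, G, H} are all mutually reachable — one SCC of size 4.
{F} is an SCC by itself.
{E} is an SCC by itself.
The largest has 4 vertices.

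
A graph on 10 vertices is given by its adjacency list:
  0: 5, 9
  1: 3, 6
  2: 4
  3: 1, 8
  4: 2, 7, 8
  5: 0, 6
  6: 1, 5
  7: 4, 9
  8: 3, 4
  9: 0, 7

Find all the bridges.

The edges on the cycle 9-7-4-8-3-1-6-5-0-9 are not bridges since each lies on that cycle.
But removing 2-4 disconnects 2 from 4 — this is a bridge.

2-4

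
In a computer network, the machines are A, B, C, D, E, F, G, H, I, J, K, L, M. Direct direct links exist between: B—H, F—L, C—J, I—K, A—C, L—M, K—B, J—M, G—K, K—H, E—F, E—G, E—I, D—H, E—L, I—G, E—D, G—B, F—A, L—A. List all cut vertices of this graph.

Removing E increases the component count from 1 to 2, so E is a cut vertex.
By contrast removing H leaves 1 component; it is not a cut vertex. No other vertex is a cut vertex either.

E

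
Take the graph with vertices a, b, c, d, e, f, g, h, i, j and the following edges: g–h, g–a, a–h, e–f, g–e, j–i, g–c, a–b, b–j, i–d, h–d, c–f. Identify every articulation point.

Removing g increases the component count from 1 to 2, so g is a cut vertex.
By contrast removing h leaves 1 component; it is not a cut vertex. No other vertex is a cut vertex either.

g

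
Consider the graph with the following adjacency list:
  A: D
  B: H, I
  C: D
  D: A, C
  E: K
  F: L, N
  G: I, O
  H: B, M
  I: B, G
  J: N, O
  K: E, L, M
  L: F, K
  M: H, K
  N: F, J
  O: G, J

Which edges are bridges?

A-D, C-D, E-K

The edges on the cycle N-J-O-G-I-B-H-M-K-L-F-N are not bridges since each lies on that cycle.
But removing D-C disconnects D from C; removing A-D disconnects A from D; removing K-E disconnects K from E — these are bridges.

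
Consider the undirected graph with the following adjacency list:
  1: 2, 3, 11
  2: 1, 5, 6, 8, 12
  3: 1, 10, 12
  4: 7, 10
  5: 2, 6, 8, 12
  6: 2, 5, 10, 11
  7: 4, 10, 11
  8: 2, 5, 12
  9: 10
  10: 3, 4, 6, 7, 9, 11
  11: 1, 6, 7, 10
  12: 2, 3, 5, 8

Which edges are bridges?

The edges on the cycle 6-2-8-5-6 are not bridges since each lies on that cycle.
But removing 10-9 disconnects 10 from 9 — this is a bridge.

10-9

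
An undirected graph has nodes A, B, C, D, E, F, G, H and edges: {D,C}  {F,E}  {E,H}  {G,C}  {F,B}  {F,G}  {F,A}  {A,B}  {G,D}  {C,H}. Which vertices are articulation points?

Removing F increases the component count from 1 to 2, so F is a cut vertex.
By contrast removing B leaves 1 component; it is not a cut vertex. No other vertex is a cut vertex either.

F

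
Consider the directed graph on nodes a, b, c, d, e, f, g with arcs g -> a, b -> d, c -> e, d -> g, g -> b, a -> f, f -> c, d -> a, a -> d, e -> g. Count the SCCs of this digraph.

{a, b, c, d, e, f, g} are all mutually reachable — one SCC of size 7.
That gives 1 strongly connected component.

1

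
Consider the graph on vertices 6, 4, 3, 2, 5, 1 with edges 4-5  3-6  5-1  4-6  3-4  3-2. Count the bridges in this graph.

3

The edges on the cycle 3-4-6-3 are not bridges since each lies on that cycle.
But removing 5-1 disconnects 5 from 1; removing 4-5 disconnects 4 from 5; removing 3-2 disconnects 3 from 2 — these are bridges.
That makes 3 bridges.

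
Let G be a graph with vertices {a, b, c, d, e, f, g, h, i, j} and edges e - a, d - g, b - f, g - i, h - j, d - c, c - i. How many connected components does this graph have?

4

Starting from b we can reach b, f. That is one component of size 2.
Starting from h we can reach h, j. That is one component of size 2.
Starting from a we can reach a, e. That is one component of size 2.
Starting from c we can reach c, d, g, i. That is one component of size 4.
Total: 4 components.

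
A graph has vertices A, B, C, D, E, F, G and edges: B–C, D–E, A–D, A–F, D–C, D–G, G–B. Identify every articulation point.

A, D

Removing A increases the component count from 1 to 2, so A is a cut vertex.
Removing D increases the component count from 1 to 3, so D is a cut vertex.
By contrast removing C leaves 1 component; it is not a cut vertex. No other vertex is a cut vertex either.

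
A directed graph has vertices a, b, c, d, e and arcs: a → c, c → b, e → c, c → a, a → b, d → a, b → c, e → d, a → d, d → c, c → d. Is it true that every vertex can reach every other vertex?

There is no directed path from b to e, so the graph is not strongly connected.

No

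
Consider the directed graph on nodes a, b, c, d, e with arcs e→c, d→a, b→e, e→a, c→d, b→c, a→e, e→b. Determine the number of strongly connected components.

{a, b, c, d, e} are all mutually reachable — one SCC of size 5.
That gives 1 strongly connected component.

1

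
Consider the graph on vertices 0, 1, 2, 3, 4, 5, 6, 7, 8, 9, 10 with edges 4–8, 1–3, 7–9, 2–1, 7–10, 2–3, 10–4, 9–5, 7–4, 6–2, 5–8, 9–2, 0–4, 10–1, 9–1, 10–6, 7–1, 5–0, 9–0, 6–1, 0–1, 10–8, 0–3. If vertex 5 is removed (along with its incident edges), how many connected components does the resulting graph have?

1

With 5 gone, the remaining components are: {0, 1, 2, 3, 4, 6, 7, 8, 9, 10}.
That is 1 component.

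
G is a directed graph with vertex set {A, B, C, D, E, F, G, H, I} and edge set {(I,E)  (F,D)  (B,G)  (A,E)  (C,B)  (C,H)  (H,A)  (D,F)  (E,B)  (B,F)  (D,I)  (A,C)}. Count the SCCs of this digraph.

3

{B, D, E, F, I} are all mutually reachable — one SCC of size 5.
{A, C, H} are all mutually reachable — one SCC of size 3.
{G} is an SCC by itself.
That gives 3 strongly connected components.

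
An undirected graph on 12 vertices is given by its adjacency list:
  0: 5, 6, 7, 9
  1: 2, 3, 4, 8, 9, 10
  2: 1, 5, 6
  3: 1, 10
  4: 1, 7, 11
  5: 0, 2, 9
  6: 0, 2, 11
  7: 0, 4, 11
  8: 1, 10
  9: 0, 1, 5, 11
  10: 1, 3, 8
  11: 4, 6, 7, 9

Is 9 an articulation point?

Deleting 9 leaves 1 component (was 1) (its neighbors 0, 1, 5, 11 remain connected to each other), so 9 is not a cut vertex.

No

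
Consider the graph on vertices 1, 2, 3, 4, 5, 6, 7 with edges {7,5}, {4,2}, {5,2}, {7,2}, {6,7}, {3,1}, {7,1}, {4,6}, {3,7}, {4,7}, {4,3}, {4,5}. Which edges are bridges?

none

The edges on the cycle 4-6-7-5-4 are not bridges since each lies on that cycle.
Every edge lies on some cycle, so there are no bridges.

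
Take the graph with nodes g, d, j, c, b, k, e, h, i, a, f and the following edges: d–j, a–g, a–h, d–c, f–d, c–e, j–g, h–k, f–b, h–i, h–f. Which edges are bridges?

b-f, c-d, c-e, h-i, h-k

The edges on the cycle a-h-f-d-j-g-a are not bridges since each lies on that cycle.
But removing h–i disconnects h from i; removing e–c disconnects e from c; removing d–c disconnects d from c; removing f–b disconnects f from b — these are bridges.
In total 5 edges are bridges.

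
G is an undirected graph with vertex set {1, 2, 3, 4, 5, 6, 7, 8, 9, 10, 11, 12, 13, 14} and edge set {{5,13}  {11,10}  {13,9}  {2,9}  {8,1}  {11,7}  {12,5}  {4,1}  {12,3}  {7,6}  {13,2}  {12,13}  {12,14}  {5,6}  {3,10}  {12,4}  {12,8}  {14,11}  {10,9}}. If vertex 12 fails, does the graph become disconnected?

Deleting 12 raises the number of components from 1 to 2, so 12 is a cut vertex.

Yes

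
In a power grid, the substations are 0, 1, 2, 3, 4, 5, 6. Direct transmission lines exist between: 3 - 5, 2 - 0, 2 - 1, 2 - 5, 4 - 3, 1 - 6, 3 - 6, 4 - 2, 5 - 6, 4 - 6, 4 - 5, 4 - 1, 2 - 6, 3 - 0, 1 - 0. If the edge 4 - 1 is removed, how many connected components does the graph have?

1

4 and 1 are still connected via 4-2-1, so the component count stays at 1.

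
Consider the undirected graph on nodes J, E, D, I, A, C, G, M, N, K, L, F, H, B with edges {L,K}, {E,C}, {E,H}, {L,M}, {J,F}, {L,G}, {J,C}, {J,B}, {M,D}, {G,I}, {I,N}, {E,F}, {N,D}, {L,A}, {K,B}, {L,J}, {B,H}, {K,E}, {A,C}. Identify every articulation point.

L

Removing L increases the component count from 1 to 2, so L is a cut vertex.
By contrast removing I leaves 1 component; it is not a cut vertex. No other vertex is a cut vertex either.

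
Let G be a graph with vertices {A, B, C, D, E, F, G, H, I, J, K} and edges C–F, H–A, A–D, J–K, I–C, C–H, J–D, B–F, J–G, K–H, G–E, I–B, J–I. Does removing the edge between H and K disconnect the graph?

No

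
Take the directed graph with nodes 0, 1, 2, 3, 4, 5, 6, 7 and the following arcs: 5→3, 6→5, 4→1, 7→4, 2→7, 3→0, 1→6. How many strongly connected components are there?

8

{5} is an SCC by itself.
{4} is an SCC by itself.
{0} is an SCC by itself.
{7} is an SCC by itself.
{3} is an SCC by itself.
(and 3 more singleton SCCs)
That gives 8 strongly connected components.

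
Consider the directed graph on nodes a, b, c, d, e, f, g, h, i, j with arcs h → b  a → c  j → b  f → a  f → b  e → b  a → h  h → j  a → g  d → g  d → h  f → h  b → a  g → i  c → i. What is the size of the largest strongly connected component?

{a, b, h, j} are all mutually reachable — one SCC of size 4.
{i} is an SCC by itself.
{e} is an SCC by itself.
{g} is an SCC by itself.
{c} is an SCC by itself.
(and 2 more singleton SCCs)
The largest has 4 vertices.

4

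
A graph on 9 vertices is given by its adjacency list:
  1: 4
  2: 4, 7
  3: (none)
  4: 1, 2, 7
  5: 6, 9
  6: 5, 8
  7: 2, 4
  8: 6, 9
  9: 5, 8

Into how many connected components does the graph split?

3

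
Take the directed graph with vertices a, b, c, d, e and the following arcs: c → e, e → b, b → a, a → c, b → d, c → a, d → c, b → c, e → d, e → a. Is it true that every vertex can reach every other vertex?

Yes

From d we can reach every vertex (a, b, c, d, e), and every vertex can reach d (a, b, c, d, e). So the whole graph is one strongly connected component.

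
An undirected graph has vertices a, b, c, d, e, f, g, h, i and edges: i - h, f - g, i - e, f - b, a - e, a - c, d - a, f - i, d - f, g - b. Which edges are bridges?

The edges on the cycle d-f-i-e-a-d are not bridges since each lies on that cycle.
But removing h - i disconnects h from i; removing c - a disconnects c from a — these are bridges.

a-c, h-i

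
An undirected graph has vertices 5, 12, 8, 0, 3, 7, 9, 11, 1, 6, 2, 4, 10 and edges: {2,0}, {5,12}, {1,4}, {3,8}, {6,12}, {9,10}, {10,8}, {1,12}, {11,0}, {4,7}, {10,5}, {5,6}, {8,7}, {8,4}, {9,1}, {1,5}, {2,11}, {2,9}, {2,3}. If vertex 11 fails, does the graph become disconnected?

No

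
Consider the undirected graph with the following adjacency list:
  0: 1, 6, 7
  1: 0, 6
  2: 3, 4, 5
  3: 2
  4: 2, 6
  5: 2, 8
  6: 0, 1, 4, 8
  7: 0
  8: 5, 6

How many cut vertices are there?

Removing 0 increases the component count from 1 to 2, so 0 is a cut vertex.
Removing 2 increases the component count from 1 to 2, so 2 is a cut vertex.
Removing 6 increases the component count from 1 to 2, so 6 is a cut vertex.
By contrast removing 3 leaves 1 component; it is not a cut vertex. No other vertex is a cut vertex either.

3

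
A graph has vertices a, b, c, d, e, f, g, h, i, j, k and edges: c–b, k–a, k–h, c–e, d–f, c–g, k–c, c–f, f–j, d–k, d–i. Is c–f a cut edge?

After removing c–f, the path c-k-d-f still connects them, so the edge is not a bridge.

No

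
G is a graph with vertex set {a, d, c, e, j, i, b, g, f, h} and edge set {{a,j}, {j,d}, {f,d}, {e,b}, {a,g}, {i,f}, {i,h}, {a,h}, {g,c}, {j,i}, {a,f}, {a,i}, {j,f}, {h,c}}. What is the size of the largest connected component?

8

Starting from b we can reach b, e. That is one component of size 2.
Starting from a we can reach a, c, d, f, g, h, i, j. That is one component of size 8.
The largest has 8 vertices.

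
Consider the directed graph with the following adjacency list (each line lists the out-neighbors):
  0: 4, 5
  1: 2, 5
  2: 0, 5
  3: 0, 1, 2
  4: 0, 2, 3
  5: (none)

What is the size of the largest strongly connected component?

5

{0, 1, 2, 3, 4} are all mutually reachable — one SCC of size 5.
{5} is an SCC by itself.
The largest has 5 vertices.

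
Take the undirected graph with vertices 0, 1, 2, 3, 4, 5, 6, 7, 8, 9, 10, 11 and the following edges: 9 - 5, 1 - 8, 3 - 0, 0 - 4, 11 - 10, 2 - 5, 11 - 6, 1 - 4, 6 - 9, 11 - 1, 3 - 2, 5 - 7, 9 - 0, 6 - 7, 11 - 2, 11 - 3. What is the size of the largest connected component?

12

Starting from 0 we can reach 0, 1, 2, 3, 4, 5, 6, 7, 8, 9, 10, 11. That is one component of size 12.
The largest has 12 vertices.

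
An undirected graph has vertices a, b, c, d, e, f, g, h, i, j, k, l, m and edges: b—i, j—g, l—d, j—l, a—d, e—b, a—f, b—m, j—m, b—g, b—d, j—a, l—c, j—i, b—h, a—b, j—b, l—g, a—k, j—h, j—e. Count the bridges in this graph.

The edges on the cycle j-l-g-b-a-j are not bridges since each lies on that cycle.
But removing f—a disconnects f from a; removing k—a disconnects k from a; removing c—l disconnects c from l — these are bridges.
That makes 3 bridges.

3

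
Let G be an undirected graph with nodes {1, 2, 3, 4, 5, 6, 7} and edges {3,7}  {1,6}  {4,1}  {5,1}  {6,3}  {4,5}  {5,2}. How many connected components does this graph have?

Starting from 1 we can reach 1, 2, 3, 4, 5, 6, 7. That is one component of size 7.
Total: 1 component.

1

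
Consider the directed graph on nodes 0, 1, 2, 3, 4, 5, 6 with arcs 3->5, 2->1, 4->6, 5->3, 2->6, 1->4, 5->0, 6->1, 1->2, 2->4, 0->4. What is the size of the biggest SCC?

{1, 2, 4, 6} are all mutually reachable — one SCC of size 4.
{3, 5} are all mutually reachable — one SCC of size 2.
{0} is an SCC by itself.
The largest has 4 vertices.

4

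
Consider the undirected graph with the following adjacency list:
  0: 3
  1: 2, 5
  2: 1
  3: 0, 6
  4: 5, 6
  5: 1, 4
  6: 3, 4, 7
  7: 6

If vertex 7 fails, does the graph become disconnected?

No

Deleting 7 leaves 1 component (was 1), so 7 is not a cut vertex.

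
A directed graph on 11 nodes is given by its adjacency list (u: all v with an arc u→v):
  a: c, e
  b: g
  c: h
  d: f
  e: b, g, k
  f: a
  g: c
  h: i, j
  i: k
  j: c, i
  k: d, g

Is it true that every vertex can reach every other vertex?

Yes

From c we can reach every vertex (a, b, c, d, e, f, g, h, i, j, k), and every vertex can reach c (a, b, c, d, e, f, g, h, i, j, k). So the whole graph is one strongly connected component.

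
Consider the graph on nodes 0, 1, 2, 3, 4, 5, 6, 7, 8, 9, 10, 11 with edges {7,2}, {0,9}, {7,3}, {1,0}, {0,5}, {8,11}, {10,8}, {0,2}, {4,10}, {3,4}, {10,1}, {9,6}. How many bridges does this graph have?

5

The edges on the cycle 7-3-4-10-1-0-2-7 are not bridges since each lies on that cycle.
But removing 10—8 disconnects 10 from 8; removing 11—8 disconnects 11 from 8; removing 9—6 disconnects 9 from 6; removing 5—0 disconnects 5 from 0 — these are bridges.
In total 5 edges are bridges.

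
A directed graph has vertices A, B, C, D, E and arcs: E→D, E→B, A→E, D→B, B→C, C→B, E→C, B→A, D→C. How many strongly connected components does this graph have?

1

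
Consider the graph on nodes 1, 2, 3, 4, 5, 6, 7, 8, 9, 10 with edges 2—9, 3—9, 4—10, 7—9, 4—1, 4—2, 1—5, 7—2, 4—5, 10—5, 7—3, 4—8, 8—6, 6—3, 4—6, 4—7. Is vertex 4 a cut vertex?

Yes

Deleting 4 raises the number of components from 1 to 2, so 4 is a cut vertex.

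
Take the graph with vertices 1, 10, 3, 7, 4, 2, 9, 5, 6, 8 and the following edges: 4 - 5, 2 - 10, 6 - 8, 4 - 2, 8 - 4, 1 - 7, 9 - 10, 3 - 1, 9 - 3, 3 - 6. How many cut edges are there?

3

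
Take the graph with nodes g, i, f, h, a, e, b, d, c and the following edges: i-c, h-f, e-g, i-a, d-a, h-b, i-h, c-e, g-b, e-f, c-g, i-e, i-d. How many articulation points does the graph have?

Removing i increases the component count from 1 to 2, so i is a cut vertex.
By contrast removing e leaves 1 component; it is not a cut vertex. No other vertex is a cut vertex either.

1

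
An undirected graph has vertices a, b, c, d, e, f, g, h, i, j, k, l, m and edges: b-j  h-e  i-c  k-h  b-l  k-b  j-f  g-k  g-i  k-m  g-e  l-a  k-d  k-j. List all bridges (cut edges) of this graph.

a-l, b-l, c-i, d-k, f-j, g-i, k-m

The edges on the cycle k-b-j-k are not bridges since each lies on that cycle.
But removing j-f disconnects j from f; removing c-i disconnects c from i; removing k-m disconnects k from m; removing k-d disconnects k from d — these are bridges.
In total 7 edges are bridges.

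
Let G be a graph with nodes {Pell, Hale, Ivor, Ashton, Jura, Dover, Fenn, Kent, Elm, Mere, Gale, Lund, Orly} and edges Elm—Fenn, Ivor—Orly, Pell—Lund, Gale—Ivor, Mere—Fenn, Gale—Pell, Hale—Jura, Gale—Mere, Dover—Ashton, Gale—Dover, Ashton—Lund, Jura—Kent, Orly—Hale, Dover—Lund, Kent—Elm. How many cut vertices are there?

Removing Gale increases the component count from 1 to 2, so Gale is a cut vertex.
By contrast removing Elm leaves 1 component; it is not a cut vertex. No other vertex is a cut vertex either.

1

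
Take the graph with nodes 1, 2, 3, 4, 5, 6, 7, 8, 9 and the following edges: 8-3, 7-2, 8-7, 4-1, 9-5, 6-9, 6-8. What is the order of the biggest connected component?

Starting from 1 we can reach 1, 4. That is one component of size 2.
Starting from 2 we can reach 2, 3, 5, 6, 7, 8, 9. That is one component of size 7.
The largest has 7 vertices.

7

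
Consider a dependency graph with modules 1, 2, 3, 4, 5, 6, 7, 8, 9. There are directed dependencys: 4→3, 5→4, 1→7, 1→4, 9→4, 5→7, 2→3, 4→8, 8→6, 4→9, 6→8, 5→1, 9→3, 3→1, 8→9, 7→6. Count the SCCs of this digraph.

3

{1, 3, 4, 6, 7, 8, 9} are all mutually reachable — one SCC of size 7.
{2} is an SCC by itself.
{5} is an SCC by itself.
That gives 3 strongly connected components.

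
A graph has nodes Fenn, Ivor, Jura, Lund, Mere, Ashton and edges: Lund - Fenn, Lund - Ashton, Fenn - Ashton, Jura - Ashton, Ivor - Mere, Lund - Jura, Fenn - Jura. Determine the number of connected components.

Starting from Ivor we can reach Ivor, Mere. That is one component of size 2.
Starting from Fenn we can reach Fenn, Jura, Lund, Ashton. That is one component of size 4.
Total: 2 components.

2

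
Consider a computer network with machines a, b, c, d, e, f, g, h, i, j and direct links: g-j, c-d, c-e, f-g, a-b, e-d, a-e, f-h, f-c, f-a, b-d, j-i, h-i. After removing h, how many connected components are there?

1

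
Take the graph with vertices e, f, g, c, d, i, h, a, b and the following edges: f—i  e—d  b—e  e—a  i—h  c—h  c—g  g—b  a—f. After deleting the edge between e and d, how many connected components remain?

2

Before removal there is 1 component.
e—d is a bridge — removing it separates e's side from d's side.
After removal: 2 components.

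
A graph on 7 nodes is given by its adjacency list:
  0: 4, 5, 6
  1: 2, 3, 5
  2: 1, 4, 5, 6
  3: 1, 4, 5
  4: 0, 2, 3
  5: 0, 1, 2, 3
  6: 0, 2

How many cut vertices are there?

0

Removing 2, for instance, still leaves 1 component. No single vertex removal increases the component count — the graph has no articulation points.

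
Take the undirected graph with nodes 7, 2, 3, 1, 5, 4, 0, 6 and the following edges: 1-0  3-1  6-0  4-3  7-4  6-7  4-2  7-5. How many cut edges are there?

2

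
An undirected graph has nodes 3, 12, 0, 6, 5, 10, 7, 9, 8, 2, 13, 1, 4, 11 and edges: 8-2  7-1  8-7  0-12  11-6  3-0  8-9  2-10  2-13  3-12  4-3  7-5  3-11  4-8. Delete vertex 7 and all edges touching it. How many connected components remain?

With 7 gone, the remaining components are: {1}; {5}; {0, 2, 3, 4, 6, 8, 9, 10, 11, 12, 13}.
That is 3 components.

3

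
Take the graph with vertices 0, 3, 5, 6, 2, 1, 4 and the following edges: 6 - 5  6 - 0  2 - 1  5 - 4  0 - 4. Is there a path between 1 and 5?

No

The component containing 1 is {1, 2}, and 5 is not in it.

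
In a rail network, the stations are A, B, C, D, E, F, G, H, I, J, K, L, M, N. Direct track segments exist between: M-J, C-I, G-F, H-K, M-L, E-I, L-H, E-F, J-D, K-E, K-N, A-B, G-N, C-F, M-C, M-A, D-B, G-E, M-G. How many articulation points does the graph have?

Removing M increases the component count from 1 to 2, so M is a cut vertex.
By contrast removing E leaves 1 component; it is not a cut vertex. No other vertex is a cut vertex either.

1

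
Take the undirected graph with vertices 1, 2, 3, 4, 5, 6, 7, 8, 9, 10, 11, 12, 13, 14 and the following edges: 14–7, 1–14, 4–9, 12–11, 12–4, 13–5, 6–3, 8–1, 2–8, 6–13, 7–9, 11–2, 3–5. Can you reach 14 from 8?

From 8 we can reach 1, 2, 4, 7, 8, 9, 11, 12, 14, which includes 14.

Yes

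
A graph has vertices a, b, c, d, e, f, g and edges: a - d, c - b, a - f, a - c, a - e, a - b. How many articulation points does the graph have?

Removing a increases the component count from 2 to 5, so a is a cut vertex.
By contrast removing e leaves 2 components; it is not a cut vertex. No other vertex is a cut vertex either.

1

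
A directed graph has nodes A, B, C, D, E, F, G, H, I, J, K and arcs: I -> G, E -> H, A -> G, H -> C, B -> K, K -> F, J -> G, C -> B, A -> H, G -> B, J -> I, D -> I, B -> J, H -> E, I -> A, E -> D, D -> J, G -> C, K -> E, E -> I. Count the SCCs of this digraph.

2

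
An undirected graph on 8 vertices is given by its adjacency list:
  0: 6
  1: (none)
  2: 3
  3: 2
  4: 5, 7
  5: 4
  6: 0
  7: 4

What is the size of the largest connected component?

3

1 is isolated — a component by itself.
Starting from 2 we can reach 2, 3. That is one component of size 2.
Starting from 0 we can reach 0, 6. That is one component of size 2.
Starting from 4 we can reach 4, 5, 7. That is one component of size 3.
The largest has 3 vertices.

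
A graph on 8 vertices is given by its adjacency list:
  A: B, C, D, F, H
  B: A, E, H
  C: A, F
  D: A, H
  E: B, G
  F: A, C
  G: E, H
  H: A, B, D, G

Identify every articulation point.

Removing A increases the component count from 1 to 2, so A is a cut vertex.
By contrast removing H leaves 1 component; it is not a cut vertex. No other vertex is a cut vertex either.

A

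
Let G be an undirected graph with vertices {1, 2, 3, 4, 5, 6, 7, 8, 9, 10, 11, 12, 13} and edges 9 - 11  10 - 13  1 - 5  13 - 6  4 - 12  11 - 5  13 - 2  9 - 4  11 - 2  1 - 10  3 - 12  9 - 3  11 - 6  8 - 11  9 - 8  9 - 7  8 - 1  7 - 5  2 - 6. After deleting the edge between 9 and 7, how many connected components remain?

1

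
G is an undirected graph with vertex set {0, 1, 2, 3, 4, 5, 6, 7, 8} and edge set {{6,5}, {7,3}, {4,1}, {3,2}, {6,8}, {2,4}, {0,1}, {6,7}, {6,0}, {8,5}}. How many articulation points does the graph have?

Removing 6 increases the component count from 1 to 2, so 6 is a cut vertex.
By contrast removing 2 leaves 1 component; it is not a cut vertex. No other vertex is a cut vertex either.

1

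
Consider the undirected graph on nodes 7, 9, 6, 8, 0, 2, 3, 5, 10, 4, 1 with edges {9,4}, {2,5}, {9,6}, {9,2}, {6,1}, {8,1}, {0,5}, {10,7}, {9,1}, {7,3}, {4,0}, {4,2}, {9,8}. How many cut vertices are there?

2

Removing 7 increases the component count from 2 to 3, so 7 is a cut vertex.
Removing 9 increases the component count from 2 to 3, so 9 is a cut vertex.
By contrast removing 8 leaves 2 components; it is not a cut vertex. No other vertex is a cut vertex either.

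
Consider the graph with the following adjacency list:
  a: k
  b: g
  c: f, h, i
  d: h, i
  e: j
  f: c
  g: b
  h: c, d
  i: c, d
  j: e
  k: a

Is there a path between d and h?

Yes

From d we can reach c, d, f, h, i, which includes h.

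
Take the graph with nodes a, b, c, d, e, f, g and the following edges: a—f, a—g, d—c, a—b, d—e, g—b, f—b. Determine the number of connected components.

Starting from c we can reach c, d, e. That is one component of size 3.
Starting from a we can reach a, b, f, g. That is one component of size 4.
Total: 2 components.

2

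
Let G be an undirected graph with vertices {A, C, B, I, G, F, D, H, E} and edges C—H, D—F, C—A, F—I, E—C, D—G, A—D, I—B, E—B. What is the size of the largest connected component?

Starting from A we can reach A, B, C, D, E, F, G, H, I. That is one component of size 9.
The largest has 9 vertices.

9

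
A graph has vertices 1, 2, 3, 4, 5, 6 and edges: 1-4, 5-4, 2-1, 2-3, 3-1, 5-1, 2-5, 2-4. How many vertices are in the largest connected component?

5

6 is isolated — a component by itself.
Starting from 1 we can reach 1, 2, 3, 4, 5. That is one component of size 5.
The largest has 5 vertices.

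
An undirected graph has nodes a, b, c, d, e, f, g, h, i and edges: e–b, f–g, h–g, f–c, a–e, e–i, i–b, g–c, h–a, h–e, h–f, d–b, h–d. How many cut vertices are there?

1

Removing h increases the component count from 1 to 2, so h is a cut vertex.
By contrast removing d leaves 1 component; it is not a cut vertex. No other vertex is a cut vertex either.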